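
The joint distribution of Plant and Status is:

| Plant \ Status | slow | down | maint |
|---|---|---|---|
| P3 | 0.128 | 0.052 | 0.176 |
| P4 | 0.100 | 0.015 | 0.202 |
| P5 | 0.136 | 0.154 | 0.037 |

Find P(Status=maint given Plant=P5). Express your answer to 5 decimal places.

0.11315

P(Plant=P5) = 0.136 + 0.154 + 0.037 = 0.327.
P(Status=maint | Plant=P5) = 0.037/0.327 = 0.11315.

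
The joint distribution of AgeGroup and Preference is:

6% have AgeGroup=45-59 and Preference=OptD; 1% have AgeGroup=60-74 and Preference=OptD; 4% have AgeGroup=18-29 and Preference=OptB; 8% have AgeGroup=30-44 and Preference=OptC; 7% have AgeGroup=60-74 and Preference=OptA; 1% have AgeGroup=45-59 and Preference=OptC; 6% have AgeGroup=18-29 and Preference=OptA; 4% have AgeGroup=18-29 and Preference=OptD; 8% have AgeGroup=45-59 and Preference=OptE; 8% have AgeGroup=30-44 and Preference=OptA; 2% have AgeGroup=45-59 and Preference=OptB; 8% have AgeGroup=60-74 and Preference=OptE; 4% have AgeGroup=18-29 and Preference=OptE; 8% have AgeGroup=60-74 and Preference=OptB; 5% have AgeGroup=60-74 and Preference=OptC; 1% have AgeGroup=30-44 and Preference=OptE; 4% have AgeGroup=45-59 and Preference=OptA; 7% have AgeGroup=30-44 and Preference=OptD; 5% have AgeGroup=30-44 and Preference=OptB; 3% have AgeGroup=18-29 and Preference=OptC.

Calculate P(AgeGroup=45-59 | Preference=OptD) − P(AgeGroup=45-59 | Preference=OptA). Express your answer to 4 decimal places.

P(Preference=OptD) = 0.04 + 0.07 + 0.06 + 0.01 = 0.18; P(AgeGroup=45-59 | Preference=OptD) = 0.06/0.18 = 0.33333.
P(Preference=OptA) = 0.06 + 0.08 + 0.04 + 0.07 = 0.25; P(AgeGroup=45-59 | Preference=OptA) = 0.04/0.25 = 0.16000.
Difference = 0.1733.

0.1733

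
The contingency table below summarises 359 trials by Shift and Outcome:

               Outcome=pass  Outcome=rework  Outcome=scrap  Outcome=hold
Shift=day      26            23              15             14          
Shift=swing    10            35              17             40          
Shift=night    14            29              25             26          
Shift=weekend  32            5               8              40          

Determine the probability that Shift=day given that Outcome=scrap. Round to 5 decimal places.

Total with Outcome=scrap: 15 + 17 + 25 + 8 = 65.
P(Shift=day | Outcome=scrap) = 15/65 = 0.23077.

0.23077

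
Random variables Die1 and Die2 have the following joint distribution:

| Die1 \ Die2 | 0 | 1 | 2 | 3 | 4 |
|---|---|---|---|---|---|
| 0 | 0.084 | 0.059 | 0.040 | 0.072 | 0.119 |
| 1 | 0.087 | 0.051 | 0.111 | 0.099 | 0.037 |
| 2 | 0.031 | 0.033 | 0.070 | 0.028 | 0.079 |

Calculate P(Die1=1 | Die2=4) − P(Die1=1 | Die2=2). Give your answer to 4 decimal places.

P(Die2=4) = 0.119 + 0.037 + 0.079 = 0.235; P(Die1=1 | Die2=4) = 0.037/0.235 = 0.15745.
P(Die2=2) = 0.040 + 0.111 + 0.070 = 0.221; P(Die1=1 | Die2=2) = 0.111/0.221 = 0.50226.
Difference = -0.3448.

-0.3448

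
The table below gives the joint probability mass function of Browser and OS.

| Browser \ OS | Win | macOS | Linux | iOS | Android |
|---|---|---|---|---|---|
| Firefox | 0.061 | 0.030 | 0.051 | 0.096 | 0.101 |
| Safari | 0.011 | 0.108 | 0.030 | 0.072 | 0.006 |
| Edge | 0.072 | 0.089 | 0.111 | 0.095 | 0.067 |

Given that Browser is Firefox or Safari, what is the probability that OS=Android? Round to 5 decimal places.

P(Browser=Firefox) = 0.061 + 0.030 + 0.051 + 0.096 + 0.101 = 0.339.
P(Browser=Safari) = 0.011 + 0.108 + 0.030 + 0.072 + 0.006 = 0.227.
P(Browser ∈ {Firefox, Safari}) = 0.339 + 0.227 = 0.566; P(OS=Android, Browser ∈ {Firefox, Safari}) = 0.101 + 0.006 = 0.107.
P(OS=Android | Browser ∈ {Firefox, Safari}) = 0.107/0.566 = 0.18905.

0.18905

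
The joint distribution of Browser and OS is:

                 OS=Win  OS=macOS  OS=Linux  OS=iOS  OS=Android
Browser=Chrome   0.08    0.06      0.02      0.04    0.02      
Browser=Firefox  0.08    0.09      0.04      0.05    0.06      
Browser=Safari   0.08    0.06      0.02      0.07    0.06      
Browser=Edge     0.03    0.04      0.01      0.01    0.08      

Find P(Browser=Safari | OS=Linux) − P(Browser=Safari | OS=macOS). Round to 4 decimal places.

P(OS=Linux) = 0.02 + 0.04 + 0.02 + 0.01 = 0.09; P(Browser=Safari | OS=Linux) = 0.02/0.09 = 0.22222.
P(OS=macOS) = 0.06 + 0.09 + 0.06 + 0.04 = 0.25; P(Browser=Safari | OS=macOS) = 0.06/0.25 = 0.24000.
Difference = -0.0178.

-0.0178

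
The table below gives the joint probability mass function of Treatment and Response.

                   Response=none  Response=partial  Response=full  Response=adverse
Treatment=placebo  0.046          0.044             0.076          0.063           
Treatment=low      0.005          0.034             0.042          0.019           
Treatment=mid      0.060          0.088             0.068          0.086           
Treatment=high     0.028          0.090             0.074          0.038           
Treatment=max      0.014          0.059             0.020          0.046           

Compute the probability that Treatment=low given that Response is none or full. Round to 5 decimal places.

0.10855

P(Response=none) = 0.046 + 0.005 + 0.060 + 0.028 + 0.014 = 0.153.
P(Response=full) = 0.076 + 0.042 + 0.068 + 0.074 + 0.020 = 0.280.
P(Response ∈ {none, full}) = 0.153 + 0.280 = 0.433; P(Treatment=low, Response ∈ {none, full}) = 0.005 + 0.042 = 0.047.
P(Treatment=low | Response ∈ {none, full}) = 0.047/0.433 = 0.10855.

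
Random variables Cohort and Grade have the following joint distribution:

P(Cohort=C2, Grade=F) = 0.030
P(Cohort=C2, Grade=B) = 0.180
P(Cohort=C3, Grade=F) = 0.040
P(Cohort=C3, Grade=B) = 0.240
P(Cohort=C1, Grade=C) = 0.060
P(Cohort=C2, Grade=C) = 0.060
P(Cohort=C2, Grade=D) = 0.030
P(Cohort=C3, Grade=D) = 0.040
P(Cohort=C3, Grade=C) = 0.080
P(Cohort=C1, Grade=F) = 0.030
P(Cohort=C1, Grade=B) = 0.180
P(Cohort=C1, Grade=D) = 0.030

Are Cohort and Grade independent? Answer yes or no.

yes

Every cell satisfies P(Cohort,Grade) = P(Cohort)·P(Grade). For instance P(Cohort=C3) = 0.400, P(Grade=C) = 0.200, and 0.400×0.200 = 0.080 matches the joint entry. So Cohort and Grade are independent.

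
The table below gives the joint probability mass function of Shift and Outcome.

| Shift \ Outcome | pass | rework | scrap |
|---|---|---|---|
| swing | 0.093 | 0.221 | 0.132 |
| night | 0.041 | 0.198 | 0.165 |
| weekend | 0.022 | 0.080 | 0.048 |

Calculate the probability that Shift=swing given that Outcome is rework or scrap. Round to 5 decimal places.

0.41825

P(Outcome=rework) = 0.221 + 0.198 + 0.080 = 0.499.
P(Outcome=scrap) = 0.132 + 0.165 + 0.048 = 0.345.
P(Outcome ∈ {rework, scrap}) = 0.499 + 0.345 = 0.844; P(Shift=swing, Outcome ∈ {rework, scrap}) = 0.221 + 0.132 = 0.353.
P(Shift=swing | Outcome ∈ {rework, scrap}) = 0.353/0.844 = 0.41825.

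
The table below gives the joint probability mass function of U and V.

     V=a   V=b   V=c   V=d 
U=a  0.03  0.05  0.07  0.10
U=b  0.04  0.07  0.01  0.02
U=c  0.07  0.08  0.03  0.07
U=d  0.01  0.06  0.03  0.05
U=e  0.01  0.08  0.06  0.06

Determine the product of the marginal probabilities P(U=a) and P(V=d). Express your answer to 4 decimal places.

0.0750

P(U=a) = 0.03 + 0.05 + 0.07 + 0.10 = 0.25.
P(V=d) = 0.10 + 0.02 + 0.07 + 0.05 + 0.06 = 0.30.
Product: 0.25 × 0.30 = 0.0750.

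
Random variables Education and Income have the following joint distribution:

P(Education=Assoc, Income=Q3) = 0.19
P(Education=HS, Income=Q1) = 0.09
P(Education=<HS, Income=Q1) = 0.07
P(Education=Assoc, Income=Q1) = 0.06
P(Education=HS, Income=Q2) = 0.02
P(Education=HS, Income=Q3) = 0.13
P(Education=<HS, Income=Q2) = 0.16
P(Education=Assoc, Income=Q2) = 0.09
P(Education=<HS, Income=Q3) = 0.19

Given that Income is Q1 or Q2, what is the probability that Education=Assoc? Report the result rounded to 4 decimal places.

0.3061

P(Income=Q1) = 0.07 + 0.09 + 0.06 = 0.22.
P(Income=Q2) = 0.16 + 0.02 + 0.09 = 0.27.
P(Income ∈ {Q1, Q2}) = 0.22 + 0.27 = 0.49; P(Education=Assoc, Income ∈ {Q1, Q2}) = 0.06 + 0.09 = 0.15.
P(Education=Assoc | Income ∈ {Q1, Q2}) = 0.15/0.49 = 0.3061.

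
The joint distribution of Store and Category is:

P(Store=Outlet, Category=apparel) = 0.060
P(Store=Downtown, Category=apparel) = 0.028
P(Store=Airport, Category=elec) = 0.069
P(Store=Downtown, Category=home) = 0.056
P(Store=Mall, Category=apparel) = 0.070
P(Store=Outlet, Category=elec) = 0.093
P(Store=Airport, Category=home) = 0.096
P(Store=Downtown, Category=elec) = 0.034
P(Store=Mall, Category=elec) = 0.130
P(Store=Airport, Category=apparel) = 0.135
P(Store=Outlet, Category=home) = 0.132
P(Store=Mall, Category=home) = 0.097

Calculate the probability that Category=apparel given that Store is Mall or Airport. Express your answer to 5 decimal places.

P(Store=Mall) = 0.070 + 0.130 + 0.097 = 0.297.
P(Store=Airport) = 0.135 + 0.069 + 0.096 = 0.300.
P(Store ∈ {Mall, Airport}) = 0.297 + 0.300 = 0.597; P(Category=apparel, Store ∈ {Mall, Airport}) = 0.070 + 0.135 = 0.205.
P(Category=apparel | Store ∈ {Mall, Airport}) = 0.205/0.597 = 0.34338.

0.34338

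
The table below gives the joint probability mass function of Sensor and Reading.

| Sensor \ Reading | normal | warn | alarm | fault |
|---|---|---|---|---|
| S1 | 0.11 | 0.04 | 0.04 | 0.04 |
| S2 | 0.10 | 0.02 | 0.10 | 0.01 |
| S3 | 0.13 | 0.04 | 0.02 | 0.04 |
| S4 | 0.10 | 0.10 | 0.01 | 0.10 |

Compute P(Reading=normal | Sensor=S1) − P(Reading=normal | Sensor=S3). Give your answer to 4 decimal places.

-0.0870

P(Sensor=S1) = 0.11 + 0.04 + 0.04 + 0.04 = 0.23; P(Reading=normal | Sensor=S1) = 0.11/0.23 = 0.47826.
P(Sensor=S3) = 0.13 + 0.04 + 0.02 + 0.04 = 0.23; P(Reading=normal | Sensor=S3) = 0.13/0.23 = 0.56522.
Difference = -0.0870.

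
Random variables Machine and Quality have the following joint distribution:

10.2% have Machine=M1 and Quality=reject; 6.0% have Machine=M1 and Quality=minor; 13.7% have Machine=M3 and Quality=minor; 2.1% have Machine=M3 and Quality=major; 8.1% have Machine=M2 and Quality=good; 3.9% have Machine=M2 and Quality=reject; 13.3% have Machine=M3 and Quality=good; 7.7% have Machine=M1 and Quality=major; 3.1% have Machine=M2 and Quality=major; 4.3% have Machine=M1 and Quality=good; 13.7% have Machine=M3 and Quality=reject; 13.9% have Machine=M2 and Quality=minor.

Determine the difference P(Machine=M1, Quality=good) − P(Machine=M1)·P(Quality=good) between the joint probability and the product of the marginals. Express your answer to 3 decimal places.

-0.029

P(Machine=M1) = 0.043 + 0.060 + 0.077 + 0.102 = 0.282.
P(Quality=good) = 0.043 + 0.081 + 0.133 = 0.257.
P(Machine=M1, Quality=good) − P(Machine=M1)P(Quality=good) = 0.043 − 0.282×0.257 = -0.029.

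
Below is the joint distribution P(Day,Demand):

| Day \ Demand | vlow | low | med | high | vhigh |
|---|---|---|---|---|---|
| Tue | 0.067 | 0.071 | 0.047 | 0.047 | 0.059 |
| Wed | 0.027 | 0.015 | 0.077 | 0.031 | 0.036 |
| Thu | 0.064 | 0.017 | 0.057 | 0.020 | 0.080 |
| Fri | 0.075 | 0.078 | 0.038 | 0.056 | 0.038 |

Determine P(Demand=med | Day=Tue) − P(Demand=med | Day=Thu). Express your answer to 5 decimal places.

P(Day=Tue) = 0.067 + 0.071 + 0.047 + 0.047 + 0.059 = 0.291; P(Demand=med | Day=Tue) = 0.047/0.291 = 0.161512.
P(Day=Thu) = 0.064 + 0.017 + 0.057 + 0.020 + 0.080 = 0.238; P(Demand=med | Day=Thu) = 0.057/0.238 = 0.239496.
Difference = -0.07798.

-0.07798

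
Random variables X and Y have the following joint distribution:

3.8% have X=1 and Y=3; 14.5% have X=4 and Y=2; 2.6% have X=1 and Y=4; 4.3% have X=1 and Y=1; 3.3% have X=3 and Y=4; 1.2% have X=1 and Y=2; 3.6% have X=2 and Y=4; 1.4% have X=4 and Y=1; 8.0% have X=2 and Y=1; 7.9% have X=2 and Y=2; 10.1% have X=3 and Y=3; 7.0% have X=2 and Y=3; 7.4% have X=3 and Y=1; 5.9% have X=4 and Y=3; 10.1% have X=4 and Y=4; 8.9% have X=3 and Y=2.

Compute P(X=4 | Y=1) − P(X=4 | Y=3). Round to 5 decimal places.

-0.15380

P(Y=1) = 0.043 + 0.080 + 0.074 + 0.014 = 0.211; P(X=4 | Y=1) = 0.014/0.211 = 0.066351.
P(Y=3) = 0.038 + 0.070 + 0.101 + 0.059 = 0.268; P(X=4 | Y=3) = 0.059/0.268 = 0.220149.
Difference = -0.15380.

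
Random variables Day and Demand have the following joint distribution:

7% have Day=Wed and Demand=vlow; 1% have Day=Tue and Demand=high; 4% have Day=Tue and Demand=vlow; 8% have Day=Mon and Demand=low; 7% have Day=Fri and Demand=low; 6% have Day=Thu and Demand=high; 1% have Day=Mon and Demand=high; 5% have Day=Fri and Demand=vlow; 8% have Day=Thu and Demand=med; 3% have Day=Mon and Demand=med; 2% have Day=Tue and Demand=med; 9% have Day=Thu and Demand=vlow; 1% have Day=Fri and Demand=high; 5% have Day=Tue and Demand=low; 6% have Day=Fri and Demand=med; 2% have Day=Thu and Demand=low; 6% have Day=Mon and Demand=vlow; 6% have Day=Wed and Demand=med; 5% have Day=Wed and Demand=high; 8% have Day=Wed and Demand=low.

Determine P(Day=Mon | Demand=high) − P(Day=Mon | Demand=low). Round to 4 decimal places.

-0.1952

P(Demand=high) = 0.01 + 0.01 + 0.05 + 0.06 + 0.01 = 0.14; P(Day=Mon | Demand=high) = 0.01/0.14 = 0.07143.
P(Demand=low) = 0.08 + 0.05 + 0.08 + 0.02 + 0.07 = 0.30; P(Day=Mon | Demand=low) = 0.08/0.30 = 0.26667.
Difference = -0.1952.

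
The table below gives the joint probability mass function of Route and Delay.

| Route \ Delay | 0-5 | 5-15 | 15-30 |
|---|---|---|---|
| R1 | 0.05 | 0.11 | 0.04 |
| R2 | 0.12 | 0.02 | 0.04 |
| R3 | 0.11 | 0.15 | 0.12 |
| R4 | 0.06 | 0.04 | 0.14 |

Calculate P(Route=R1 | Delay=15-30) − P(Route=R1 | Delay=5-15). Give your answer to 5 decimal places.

-0.22610

P(Delay=15-30) = 0.04 + 0.04 + 0.12 + 0.14 = 0.34; P(Route=R1 | Delay=15-30) = 0.04/0.34 = 0.117647.
P(Delay=5-15) = 0.11 + 0.02 + 0.15 + 0.04 = 0.32; P(Route=R1 | Delay=5-15) = 0.11/0.32 = 0.343750.
Difference = -0.22610.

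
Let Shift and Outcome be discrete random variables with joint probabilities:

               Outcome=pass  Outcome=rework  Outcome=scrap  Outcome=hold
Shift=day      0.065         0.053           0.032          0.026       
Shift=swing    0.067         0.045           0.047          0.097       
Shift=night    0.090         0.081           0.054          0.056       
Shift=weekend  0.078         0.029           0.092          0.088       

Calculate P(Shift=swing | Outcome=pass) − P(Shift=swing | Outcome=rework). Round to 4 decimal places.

P(Outcome=pass) = 0.065 + 0.067 + 0.090 + 0.078 = 0.300; P(Shift=swing | Outcome=pass) = 0.067/0.300 = 0.22333.
P(Outcome=rework) = 0.053 + 0.045 + 0.081 + 0.029 = 0.208; P(Shift=swing | Outcome=rework) = 0.045/0.208 = 0.21635.
Difference = 0.0070.

0.0070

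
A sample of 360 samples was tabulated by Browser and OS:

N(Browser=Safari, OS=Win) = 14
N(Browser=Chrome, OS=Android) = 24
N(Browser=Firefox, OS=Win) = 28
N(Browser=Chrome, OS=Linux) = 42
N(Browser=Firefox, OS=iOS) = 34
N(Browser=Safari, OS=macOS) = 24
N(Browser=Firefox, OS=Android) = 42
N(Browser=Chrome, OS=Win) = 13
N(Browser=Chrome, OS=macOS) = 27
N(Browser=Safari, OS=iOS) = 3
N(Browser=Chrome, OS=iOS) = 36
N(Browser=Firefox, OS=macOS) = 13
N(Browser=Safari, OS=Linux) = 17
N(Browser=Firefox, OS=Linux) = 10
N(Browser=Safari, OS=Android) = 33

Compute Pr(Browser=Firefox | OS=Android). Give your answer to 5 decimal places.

Total with OS=Android: 24 + 42 + 33 = 99.
P(Browser=Firefox | OS=Android) = 42/99 = 0.42424.

0.42424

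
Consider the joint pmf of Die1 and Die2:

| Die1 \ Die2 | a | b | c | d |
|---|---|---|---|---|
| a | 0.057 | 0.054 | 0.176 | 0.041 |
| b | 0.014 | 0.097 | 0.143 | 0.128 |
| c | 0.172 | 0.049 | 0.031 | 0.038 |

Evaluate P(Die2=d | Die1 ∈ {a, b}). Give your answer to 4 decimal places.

0.2380

P(Die1=a) = 0.057 + 0.054 + 0.176 + 0.041 = 0.328.
P(Die1=b) = 0.014 + 0.097 + 0.143 + 0.128 = 0.382.
P(Die1 ∈ {a, b}) = 0.328 + 0.382 = 0.710; P(Die2=d, Die1 ∈ {a, b}) = 0.041 + 0.128 = 0.169.
P(Die2=d | Die1 ∈ {a, b}) = 0.169/0.710 = 0.2380.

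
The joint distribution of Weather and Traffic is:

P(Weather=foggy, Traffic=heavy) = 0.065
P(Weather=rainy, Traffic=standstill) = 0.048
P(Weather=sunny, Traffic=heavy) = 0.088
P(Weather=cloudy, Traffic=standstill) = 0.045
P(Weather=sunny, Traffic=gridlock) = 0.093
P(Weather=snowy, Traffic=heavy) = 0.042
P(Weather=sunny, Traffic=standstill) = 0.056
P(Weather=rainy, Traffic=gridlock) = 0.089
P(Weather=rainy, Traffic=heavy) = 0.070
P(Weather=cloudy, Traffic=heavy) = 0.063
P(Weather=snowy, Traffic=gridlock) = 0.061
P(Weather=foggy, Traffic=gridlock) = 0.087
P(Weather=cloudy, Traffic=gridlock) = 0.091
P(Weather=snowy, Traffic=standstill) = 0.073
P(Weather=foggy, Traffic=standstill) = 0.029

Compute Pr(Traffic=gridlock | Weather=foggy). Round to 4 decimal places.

0.4807

P(Weather=foggy) = 0.065 + 0.087 + 0.029 = 0.181.
P(Traffic=gridlock | Weather=foggy) = 0.087/0.181 = 0.4807.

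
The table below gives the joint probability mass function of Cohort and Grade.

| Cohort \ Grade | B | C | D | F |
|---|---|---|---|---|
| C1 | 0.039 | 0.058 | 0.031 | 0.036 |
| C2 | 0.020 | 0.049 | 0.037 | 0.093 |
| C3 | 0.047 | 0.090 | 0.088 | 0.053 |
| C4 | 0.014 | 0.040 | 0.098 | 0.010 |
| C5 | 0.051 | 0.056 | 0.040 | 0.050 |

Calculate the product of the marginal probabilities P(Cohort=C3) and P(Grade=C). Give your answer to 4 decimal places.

P(Cohort=C3) = 0.047 + 0.090 + 0.088 + 0.053 = 0.278.
P(Grade=C) = 0.058 + 0.049 + 0.090 + 0.040 + 0.056 = 0.293.
Product: 0.278 × 0.293 = 0.0815.

0.0815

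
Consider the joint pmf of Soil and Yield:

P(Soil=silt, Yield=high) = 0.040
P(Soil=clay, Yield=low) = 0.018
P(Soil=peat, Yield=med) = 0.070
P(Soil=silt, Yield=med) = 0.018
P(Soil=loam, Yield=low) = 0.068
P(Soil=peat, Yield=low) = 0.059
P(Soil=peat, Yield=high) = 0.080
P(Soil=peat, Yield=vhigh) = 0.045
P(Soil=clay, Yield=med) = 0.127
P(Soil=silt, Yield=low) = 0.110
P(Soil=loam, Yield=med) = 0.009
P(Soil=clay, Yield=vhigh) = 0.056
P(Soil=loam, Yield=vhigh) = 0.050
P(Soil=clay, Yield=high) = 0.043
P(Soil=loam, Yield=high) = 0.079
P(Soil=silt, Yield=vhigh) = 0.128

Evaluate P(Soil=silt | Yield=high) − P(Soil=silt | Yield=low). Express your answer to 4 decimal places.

-0.2661

P(Yield=high) = 0.079 + 0.043 + 0.040 + 0.080 = 0.242; P(Soil=silt | Yield=high) = 0.040/0.242 = 0.16529.
P(Yield=low) = 0.068 + 0.018 + 0.110 + 0.059 = 0.255; P(Soil=silt | Yield=low) = 0.110/0.255 = 0.43137.
Difference = -0.2661.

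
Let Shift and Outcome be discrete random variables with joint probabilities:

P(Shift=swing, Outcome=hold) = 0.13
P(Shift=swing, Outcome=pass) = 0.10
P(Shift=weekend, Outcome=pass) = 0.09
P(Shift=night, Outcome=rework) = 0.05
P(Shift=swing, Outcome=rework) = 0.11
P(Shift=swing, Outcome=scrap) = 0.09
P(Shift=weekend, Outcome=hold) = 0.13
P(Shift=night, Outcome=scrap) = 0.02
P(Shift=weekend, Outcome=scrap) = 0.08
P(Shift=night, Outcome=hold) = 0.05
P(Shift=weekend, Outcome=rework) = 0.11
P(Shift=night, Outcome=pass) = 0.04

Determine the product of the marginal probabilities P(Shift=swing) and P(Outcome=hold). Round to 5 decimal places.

0.13330

P(Shift=swing) = 0.10 + 0.11 + 0.09 + 0.13 = 0.43.
P(Outcome=hold) = 0.13 + 0.05 + 0.13 = 0.31.
Product: 0.43 × 0.31 = 0.13330.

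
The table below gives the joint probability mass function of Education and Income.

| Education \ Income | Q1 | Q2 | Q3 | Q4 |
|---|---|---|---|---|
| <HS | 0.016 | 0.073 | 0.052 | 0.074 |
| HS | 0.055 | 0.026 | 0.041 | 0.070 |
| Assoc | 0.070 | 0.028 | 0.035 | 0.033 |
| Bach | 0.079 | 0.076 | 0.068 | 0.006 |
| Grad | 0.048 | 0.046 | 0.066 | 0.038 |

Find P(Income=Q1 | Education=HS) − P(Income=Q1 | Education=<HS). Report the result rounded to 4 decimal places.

P(Education=HS) = 0.055 + 0.026 + 0.041 + 0.070 = 0.192; P(Income=Q1 | Education=HS) = 0.055/0.192 = 0.28646.
P(Education=<HS) = 0.016 + 0.073 + 0.052 + 0.074 = 0.215; P(Income=Q1 | Education=<HS) = 0.016/0.215 = 0.07442.
Difference = 0.2120.

0.2120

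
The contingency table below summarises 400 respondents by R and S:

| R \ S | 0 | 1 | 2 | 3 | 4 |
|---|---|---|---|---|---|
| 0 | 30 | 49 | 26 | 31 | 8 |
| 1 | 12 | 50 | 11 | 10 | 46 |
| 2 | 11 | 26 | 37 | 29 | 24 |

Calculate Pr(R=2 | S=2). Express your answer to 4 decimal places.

Total with S=2: 26 + 11 + 37 = 74.
P(R=2 | S=2) = 37/74 = 0.5000.

0.5000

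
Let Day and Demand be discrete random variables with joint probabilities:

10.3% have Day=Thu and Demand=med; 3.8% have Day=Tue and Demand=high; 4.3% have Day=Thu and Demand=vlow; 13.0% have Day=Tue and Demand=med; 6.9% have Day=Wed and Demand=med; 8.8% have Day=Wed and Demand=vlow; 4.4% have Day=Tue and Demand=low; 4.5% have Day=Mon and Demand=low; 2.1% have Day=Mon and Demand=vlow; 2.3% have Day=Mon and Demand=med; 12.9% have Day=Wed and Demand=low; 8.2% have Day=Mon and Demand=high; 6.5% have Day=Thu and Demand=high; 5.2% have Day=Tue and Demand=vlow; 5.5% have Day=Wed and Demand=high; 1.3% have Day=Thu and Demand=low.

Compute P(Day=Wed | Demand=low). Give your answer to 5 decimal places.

P(Demand=low) = 0.045 + 0.044 + 0.129 + 0.013 = 0.231.
P(Day=Wed | Demand=low) = 0.129/0.231 = 0.55844.

0.55844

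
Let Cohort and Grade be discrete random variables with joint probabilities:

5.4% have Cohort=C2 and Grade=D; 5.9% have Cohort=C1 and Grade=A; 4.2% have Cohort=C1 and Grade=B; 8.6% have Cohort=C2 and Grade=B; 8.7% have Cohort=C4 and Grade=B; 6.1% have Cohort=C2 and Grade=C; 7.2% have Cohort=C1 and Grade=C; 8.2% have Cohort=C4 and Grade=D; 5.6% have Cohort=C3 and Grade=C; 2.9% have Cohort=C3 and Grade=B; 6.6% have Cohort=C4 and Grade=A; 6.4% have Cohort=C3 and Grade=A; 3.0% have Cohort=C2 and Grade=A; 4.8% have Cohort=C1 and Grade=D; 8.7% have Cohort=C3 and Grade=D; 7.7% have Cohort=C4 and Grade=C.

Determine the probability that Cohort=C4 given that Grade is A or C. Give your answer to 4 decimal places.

0.2948

P(Grade=A) = 0.059 + 0.030 + 0.064 + 0.066 = 0.219.
P(Grade=C) = 0.072 + 0.061 + 0.056 + 0.077 = 0.266.
P(Grade ∈ {A, C}) = 0.219 + 0.266 = 0.485; P(Cohort=C4, Grade ∈ {A, C}) = 0.066 + 0.077 = 0.143.
P(Cohort=C4 | Grade ∈ {A, C}) = 0.143/0.485 = 0.2948.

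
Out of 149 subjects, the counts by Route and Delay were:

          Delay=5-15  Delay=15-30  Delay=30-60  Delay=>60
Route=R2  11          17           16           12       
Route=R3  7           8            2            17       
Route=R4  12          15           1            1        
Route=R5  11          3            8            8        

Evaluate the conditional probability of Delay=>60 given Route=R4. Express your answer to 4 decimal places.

0.0345

Total with Route=R4: 12 + 15 + 1 + 1 = 29.
P(Delay=>60 | Route=R4) = 1/29 = 0.0345.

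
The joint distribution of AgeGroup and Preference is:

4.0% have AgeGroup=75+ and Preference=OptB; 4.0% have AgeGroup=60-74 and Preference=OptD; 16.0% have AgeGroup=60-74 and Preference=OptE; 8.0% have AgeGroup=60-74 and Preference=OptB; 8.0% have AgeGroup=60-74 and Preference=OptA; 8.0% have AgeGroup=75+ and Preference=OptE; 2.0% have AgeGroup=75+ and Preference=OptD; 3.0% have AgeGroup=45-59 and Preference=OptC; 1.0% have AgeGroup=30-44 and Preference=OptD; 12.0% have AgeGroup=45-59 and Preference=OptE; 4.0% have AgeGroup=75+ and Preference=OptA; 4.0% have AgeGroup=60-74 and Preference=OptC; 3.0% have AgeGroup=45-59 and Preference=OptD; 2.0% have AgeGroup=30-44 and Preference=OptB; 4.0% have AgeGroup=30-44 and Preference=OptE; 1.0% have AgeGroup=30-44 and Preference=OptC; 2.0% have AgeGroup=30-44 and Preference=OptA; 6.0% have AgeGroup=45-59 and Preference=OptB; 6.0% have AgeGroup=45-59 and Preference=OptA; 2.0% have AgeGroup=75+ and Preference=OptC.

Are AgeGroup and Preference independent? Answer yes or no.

Every cell satisfies P(AgeGroup,Preference) = P(AgeGroup)·P(Preference). For instance P(AgeGroup=45-59) = 0.300, P(Preference=OptB) = 0.200, and 0.300×0.200 = 0.060 matches the joint entry. So AgeGroup and Preference are independent.

yes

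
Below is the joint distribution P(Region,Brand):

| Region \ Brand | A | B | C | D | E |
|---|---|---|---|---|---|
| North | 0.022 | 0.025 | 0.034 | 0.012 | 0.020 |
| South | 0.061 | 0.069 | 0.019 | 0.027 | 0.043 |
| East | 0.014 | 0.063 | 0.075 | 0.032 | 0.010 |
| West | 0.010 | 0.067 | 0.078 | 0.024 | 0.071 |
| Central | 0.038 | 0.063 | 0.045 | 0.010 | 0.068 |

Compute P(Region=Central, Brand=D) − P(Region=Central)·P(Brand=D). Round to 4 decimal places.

-0.0135

P(Region=Central) = 0.038 + 0.063 + 0.045 + 0.010 + 0.068 = 0.224.
P(Brand=D) = 0.012 + 0.027 + 0.032 + 0.024 + 0.010 = 0.105.
P(Region=Central, Brand=D) − P(Region=Central)P(Brand=D) = 0.010 − 0.224×0.105 = -0.0135.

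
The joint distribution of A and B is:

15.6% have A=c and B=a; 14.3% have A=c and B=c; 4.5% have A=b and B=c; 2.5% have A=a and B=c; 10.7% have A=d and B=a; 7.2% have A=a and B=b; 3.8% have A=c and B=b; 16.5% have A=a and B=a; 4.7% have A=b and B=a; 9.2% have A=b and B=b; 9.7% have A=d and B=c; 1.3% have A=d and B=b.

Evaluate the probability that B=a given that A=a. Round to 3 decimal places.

0.630

P(A=a) = 0.165 + 0.072 + 0.025 = 0.262.
P(B=a | A=a) = 0.165/0.262 = 0.630.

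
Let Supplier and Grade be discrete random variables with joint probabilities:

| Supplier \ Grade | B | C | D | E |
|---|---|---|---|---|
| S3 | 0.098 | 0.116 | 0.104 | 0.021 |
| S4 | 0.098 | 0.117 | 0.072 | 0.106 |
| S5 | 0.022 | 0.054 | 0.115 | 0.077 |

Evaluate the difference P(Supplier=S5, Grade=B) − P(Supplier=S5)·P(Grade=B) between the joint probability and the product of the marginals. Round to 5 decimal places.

P(Supplier=S5) = 0.022 + 0.054 + 0.115 + 0.077 = 0.268.
P(Grade=B) = 0.098 + 0.098 + 0.022 = 0.218.
P(Supplier=S5, Grade=B) − P(Supplier=S5)P(Grade=B) = 0.022 − 0.268×0.218 = -0.03642.

-0.03642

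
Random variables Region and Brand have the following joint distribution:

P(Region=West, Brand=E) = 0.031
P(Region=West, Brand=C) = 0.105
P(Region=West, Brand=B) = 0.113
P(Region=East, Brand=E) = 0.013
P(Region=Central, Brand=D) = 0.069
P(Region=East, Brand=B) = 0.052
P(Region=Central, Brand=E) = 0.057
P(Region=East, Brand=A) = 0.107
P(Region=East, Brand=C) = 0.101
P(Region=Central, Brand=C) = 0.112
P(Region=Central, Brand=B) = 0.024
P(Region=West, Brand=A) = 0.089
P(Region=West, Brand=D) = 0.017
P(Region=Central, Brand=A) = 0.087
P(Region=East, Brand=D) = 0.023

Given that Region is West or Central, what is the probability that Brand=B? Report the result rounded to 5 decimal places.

P(Region=West) = 0.089 + 0.113 + 0.105 + 0.017 + 0.031 = 0.355.
P(Region=Central) = 0.087 + 0.024 + 0.112 + 0.069 + 0.057 = 0.349.
P(Region ∈ {West, Central}) = 0.355 + 0.349 = 0.704; P(Brand=B, Region ∈ {West, Central}) = 0.113 + 0.024 = 0.137.
P(Brand=B | Region ∈ {West, Central}) = 0.137/0.704 = 0.19460.

0.19460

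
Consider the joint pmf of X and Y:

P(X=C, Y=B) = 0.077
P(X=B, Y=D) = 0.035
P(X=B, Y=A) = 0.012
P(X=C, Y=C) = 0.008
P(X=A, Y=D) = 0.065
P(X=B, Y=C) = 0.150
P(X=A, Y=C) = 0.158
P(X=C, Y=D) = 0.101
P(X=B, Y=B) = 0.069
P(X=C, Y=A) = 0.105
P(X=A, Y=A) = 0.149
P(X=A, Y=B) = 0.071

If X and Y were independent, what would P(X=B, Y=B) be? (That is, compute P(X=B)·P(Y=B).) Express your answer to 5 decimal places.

0.05772

P(X=B) = 0.012 + 0.069 + 0.150 + 0.035 = 0.266.
P(Y=B) = 0.071 + 0.069 + 0.077 = 0.217.
Product: 0.266 × 0.217 = 0.05772.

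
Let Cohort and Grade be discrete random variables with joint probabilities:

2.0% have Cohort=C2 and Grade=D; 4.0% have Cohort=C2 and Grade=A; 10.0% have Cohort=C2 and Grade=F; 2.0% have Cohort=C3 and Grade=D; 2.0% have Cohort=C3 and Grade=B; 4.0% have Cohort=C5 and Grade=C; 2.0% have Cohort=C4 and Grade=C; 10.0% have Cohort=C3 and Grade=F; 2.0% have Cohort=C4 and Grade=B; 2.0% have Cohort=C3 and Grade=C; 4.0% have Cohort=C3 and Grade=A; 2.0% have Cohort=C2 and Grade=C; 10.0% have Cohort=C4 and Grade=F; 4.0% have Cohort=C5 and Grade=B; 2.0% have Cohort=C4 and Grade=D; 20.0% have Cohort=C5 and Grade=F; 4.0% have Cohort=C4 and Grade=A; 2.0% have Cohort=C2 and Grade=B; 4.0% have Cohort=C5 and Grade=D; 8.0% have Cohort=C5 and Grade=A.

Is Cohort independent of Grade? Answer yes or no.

yes

Every cell satisfies P(Cohort,Grade) = P(Cohort)·P(Grade). For instance P(Cohort=C5) = 0.400, P(Grade=B) = 0.100, and 0.400×0.100 = 0.040 matches the joint entry. So Cohort and Grade are independent.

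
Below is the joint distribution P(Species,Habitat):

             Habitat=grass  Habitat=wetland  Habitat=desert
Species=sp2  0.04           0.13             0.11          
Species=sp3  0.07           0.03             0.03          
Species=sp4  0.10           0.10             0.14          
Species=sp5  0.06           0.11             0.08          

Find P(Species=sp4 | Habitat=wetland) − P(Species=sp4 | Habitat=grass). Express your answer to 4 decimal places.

P(Habitat=wetland) = 0.13 + 0.03 + 0.10 + 0.11 = 0.37; P(Species=sp4 | Habitat=wetland) = 0.10/0.37 = 0.27027.
P(Habitat=grass) = 0.04 + 0.07 + 0.10 + 0.06 = 0.27; P(Species=sp4 | Habitat=grass) = 0.10/0.27 = 0.37037.
Difference = -0.1001.

-0.1001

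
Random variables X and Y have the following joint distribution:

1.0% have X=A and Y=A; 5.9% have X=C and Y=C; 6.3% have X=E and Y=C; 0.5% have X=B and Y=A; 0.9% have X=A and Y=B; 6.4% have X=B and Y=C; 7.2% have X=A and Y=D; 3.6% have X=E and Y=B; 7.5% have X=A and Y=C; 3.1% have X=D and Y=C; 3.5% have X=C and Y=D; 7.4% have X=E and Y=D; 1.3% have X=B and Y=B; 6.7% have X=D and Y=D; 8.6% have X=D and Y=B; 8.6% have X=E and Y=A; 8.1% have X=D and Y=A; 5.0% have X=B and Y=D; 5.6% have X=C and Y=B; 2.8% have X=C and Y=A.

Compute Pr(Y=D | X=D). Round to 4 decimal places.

P(X=D) = 0.081 + 0.086 + 0.031 + 0.067 = 0.265.
P(Y=D | X=D) = 0.067/0.265 = 0.2528.

0.2528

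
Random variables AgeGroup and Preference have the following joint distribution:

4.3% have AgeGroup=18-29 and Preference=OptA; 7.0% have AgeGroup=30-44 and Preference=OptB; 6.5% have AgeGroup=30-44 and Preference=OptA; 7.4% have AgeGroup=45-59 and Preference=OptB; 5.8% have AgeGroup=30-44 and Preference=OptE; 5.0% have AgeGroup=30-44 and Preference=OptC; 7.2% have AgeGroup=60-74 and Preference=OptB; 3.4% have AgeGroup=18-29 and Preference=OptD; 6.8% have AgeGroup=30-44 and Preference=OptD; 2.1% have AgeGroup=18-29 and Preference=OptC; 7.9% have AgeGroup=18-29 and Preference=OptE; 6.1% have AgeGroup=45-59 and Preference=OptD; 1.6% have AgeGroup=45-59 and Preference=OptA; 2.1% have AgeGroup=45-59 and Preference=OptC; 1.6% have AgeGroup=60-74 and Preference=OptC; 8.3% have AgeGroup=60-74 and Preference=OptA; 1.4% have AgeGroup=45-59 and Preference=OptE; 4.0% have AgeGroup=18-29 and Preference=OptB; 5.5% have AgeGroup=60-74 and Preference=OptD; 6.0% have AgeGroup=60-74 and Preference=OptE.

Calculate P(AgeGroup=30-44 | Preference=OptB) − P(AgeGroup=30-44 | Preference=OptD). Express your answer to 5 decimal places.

P(Preference=OptB) = 0.040 + 0.070 + 0.074 + 0.072 = 0.256; P(AgeGroup=30-44 | Preference=OptB) = 0.070/0.256 = 0.273438.
P(Preference=OptD) = 0.034 + 0.068 + 0.061 + 0.055 = 0.218; P(AgeGroup=30-44 | Preference=OptD) = 0.068/0.218 = 0.311927.
Difference = -0.03849.

-0.03849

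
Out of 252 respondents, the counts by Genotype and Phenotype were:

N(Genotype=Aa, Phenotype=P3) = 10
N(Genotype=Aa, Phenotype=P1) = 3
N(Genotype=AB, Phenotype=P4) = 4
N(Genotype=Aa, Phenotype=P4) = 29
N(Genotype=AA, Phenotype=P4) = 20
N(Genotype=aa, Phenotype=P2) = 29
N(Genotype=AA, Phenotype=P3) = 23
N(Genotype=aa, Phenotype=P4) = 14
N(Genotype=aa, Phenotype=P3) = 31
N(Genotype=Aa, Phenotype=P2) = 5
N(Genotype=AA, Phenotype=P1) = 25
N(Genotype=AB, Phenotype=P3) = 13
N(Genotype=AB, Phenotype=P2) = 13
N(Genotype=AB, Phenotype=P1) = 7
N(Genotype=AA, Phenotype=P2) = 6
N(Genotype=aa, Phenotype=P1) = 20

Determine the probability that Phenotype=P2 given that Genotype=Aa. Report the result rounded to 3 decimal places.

0.106

Total with Genotype=Aa: 3 + 5 + 10 + 29 = 47.
P(Phenotype=P2 | Genotype=Aa) = 5/47 = 0.106.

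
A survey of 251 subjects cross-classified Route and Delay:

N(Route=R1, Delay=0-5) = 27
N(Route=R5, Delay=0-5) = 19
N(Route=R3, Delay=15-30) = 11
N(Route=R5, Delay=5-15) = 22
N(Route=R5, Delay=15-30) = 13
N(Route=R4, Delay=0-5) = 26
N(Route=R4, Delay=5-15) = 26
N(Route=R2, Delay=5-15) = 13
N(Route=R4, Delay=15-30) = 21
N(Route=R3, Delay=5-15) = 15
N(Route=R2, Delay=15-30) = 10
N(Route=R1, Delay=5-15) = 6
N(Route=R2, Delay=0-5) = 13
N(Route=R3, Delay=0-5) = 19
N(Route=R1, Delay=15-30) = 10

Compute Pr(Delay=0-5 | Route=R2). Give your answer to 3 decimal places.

Total with Route=R2: 13 + 13 + 10 = 36.
P(Delay=0-5 | Route=R2) = 13/36 = 0.361.

0.361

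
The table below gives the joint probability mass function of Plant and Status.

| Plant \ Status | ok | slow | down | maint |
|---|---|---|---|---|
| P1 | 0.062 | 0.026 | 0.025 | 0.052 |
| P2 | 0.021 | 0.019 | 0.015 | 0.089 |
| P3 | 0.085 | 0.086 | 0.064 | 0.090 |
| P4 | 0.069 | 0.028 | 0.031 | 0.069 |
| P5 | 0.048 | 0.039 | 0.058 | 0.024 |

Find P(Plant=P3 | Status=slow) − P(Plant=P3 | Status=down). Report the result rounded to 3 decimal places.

P(Status=slow) = 0.026 + 0.019 + 0.086 + 0.028 + 0.039 = 0.198; P(Plant=P3 | Status=slow) = 0.086/0.198 = 0.4343.
P(Status=down) = 0.025 + 0.015 + 0.064 + 0.031 + 0.058 = 0.193; P(Plant=P3 | Status=down) = 0.064/0.193 = 0.3316.
Difference = 0.103.

0.103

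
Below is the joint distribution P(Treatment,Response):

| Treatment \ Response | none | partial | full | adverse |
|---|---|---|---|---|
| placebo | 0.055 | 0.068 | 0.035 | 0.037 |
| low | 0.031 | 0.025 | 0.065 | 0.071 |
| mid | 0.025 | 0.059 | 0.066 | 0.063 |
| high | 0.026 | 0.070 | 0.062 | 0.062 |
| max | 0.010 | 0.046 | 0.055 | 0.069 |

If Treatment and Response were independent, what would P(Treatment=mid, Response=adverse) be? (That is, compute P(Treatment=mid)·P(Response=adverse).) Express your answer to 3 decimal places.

P(Treatment=mid) = 0.025 + 0.059 + 0.066 + 0.063 = 0.213.
P(Response=adverse) = 0.037 + 0.071 + 0.063 + 0.062 + 0.069 = 0.302.
Product: 0.213 × 0.302 = 0.064.

0.064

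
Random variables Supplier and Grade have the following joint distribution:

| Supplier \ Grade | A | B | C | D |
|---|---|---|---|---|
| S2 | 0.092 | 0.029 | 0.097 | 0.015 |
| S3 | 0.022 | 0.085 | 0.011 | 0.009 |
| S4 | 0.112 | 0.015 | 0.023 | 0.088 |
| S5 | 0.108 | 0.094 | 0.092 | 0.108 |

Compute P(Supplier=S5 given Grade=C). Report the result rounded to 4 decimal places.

0.4126

P(Grade=C) = 0.097 + 0.011 + 0.023 + 0.092 = 0.223.
P(Supplier=S5 | Grade=C) = 0.092/0.223 = 0.4126.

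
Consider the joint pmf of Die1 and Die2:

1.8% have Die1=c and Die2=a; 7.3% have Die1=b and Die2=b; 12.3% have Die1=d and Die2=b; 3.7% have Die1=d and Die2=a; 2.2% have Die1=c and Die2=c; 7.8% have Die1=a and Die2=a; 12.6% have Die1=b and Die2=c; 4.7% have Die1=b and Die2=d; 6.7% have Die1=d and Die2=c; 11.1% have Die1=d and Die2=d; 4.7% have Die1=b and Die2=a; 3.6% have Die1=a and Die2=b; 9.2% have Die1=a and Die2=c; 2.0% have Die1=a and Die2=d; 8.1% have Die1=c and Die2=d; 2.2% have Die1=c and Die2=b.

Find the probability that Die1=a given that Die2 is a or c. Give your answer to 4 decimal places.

0.3491

P(Die2=a) = 0.078 + 0.047 + 0.018 + 0.037 = 0.180.
P(Die2=c) = 0.092 + 0.126 + 0.022 + 0.067 = 0.307.
P(Die2 ∈ {a, c}) = 0.180 + 0.307 = 0.487; P(Die1=a, Die2 ∈ {a, c}) = 0.078 + 0.092 = 0.170.
P(Die1=a | Die2 ∈ {a, c}) = 0.170/0.487 = 0.3491.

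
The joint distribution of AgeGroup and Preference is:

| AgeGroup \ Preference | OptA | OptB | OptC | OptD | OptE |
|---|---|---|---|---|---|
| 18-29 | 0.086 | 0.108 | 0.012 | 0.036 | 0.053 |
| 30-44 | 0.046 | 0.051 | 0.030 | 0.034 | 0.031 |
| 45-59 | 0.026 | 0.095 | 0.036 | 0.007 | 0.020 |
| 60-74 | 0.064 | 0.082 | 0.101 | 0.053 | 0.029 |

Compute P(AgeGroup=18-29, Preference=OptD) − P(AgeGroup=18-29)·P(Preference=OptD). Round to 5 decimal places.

P(AgeGroup=18-29) = 0.086 + 0.108 + 0.012 + 0.036 + 0.053 = 0.295.
P(Preference=OptD) = 0.036 + 0.034 + 0.007 + 0.053 = 0.130.
P(AgeGroup=18-29, Preference=OptD) − P(AgeGroup=18-29)P(Preference=OptD) = 0.036 − 0.295×0.130 = -0.00235.

-0.00235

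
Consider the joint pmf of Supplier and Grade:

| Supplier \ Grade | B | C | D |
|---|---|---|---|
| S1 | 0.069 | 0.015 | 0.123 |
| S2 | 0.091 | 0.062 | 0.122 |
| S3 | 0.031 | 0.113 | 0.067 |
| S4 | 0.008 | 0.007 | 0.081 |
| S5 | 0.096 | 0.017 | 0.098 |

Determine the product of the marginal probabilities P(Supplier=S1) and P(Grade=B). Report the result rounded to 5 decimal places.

0.06107

P(Supplier=S1) = 0.069 + 0.015 + 0.123 = 0.207.
P(Grade=B) = 0.069 + 0.091 + 0.031 + 0.008 + 0.096 = 0.295.
Product: 0.207 × 0.295 = 0.06107.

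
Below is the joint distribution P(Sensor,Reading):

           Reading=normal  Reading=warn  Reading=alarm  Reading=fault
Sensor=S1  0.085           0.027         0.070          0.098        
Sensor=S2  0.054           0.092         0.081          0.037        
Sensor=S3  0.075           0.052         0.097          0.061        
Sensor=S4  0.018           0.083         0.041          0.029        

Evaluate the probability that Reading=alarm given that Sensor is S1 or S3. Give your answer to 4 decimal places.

0.2956

P(Sensor=S1) = 0.085 + 0.027 + 0.070 + 0.098 = 0.280.
P(Sensor=S3) = 0.075 + 0.052 + 0.097 + 0.061 = 0.285.
P(Sensor ∈ {S1, S3}) = 0.280 + 0.285 = 0.565; P(Reading=alarm, Sensor ∈ {S1, S3}) = 0.070 + 0.097 = 0.167.
P(Reading=alarm | Sensor ∈ {S1, S3}) = 0.167/0.565 = 0.2956.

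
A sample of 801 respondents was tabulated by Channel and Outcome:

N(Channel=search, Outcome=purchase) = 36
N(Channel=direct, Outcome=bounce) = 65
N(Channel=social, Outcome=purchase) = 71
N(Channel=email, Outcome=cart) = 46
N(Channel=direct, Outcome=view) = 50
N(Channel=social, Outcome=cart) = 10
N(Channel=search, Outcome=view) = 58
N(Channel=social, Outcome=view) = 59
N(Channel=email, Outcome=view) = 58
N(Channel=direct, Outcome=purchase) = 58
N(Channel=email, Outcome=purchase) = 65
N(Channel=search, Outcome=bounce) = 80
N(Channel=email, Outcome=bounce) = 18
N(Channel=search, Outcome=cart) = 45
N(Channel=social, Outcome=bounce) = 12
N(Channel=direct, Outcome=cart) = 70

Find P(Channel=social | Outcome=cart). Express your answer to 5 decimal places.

Total with Outcome=cart: 46 + 45 + 10 + 70 = 171.
P(Channel=social | Outcome=cart) = 10/171 = 0.05848.

0.05848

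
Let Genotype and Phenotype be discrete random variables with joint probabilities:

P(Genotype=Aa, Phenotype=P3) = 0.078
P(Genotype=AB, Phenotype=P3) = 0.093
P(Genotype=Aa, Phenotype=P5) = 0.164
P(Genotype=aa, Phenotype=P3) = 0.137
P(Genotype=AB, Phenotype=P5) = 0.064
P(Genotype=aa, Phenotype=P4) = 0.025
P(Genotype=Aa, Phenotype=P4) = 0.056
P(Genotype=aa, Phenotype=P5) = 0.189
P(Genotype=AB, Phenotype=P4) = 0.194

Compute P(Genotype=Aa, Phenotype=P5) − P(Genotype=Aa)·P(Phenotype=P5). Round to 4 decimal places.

P(Genotype=Aa) = 0.078 + 0.056 + 0.164 = 0.298.
P(Phenotype=P5) = 0.164 + 0.189 + 0.064 = 0.417.
P(Genotype=Aa, Phenotype=P5) − P(Genotype=Aa)P(Phenotype=P5) = 0.164 − 0.298×0.417 = 0.0397.

0.0397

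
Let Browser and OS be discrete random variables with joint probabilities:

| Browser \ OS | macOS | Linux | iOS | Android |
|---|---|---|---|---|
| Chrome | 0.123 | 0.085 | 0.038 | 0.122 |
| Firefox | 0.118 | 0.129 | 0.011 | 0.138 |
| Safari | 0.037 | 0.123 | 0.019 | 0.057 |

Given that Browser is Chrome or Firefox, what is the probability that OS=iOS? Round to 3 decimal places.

P(Browser=Chrome) = 0.123 + 0.085 + 0.038 + 0.122 = 0.368.
P(Browser=Firefox) = 0.118 + 0.129 + 0.011 + 0.138 = 0.396.
P(Browser ∈ {Chrome, Firefox}) = 0.368 + 0.396 = 0.764; P(OS=iOS, Browser ∈ {Chrome, Firefox}) = 0.038 + 0.011 = 0.049.
P(OS=iOS | Browser ∈ {Chrome, Firefox}) = 0.049/0.764 = 0.064.

0.064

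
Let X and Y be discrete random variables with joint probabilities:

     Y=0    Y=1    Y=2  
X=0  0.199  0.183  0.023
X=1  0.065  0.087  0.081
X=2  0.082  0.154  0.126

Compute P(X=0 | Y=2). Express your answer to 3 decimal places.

0.100

P(Y=2) = 0.023 + 0.081 + 0.126 = 0.230.
P(X=0 | Y=2) = 0.023/0.230 = 0.100.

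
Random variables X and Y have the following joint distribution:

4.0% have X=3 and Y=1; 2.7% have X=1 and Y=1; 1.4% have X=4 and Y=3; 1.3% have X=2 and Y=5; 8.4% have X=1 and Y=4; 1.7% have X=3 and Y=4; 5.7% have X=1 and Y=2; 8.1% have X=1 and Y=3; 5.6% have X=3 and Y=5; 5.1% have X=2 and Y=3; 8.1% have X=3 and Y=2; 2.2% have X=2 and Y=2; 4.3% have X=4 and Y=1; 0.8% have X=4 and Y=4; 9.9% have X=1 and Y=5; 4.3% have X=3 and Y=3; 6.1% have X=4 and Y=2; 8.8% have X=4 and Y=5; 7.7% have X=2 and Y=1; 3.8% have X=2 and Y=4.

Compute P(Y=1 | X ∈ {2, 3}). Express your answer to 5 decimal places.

P(X=2) = 0.077 + 0.022 + 0.051 + 0.038 + 0.013 = 0.201.
P(X=3) = 0.040 + 0.081 + 0.043 + 0.017 + 0.056 = 0.237.
P(X ∈ {2, 3}) = 0.201 + 0.237 = 0.438; P(Y=1, X ∈ {2, 3}) = 0.077 + 0.040 = 0.117.
P(Y=1 | X ∈ {2, 3}) = 0.117/0.438 = 0.26712.

0.26712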